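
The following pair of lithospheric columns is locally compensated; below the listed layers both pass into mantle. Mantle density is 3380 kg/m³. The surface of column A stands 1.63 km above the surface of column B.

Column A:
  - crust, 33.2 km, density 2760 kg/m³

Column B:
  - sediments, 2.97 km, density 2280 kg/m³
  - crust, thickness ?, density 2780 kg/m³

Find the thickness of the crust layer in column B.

Take the compensation level at the base of the deeper column (depth z_c below the surface of column A) and equate Σ ρ_i t_i down to z_c; mantle fills any gap and the z_c terms cancel.
Column A: 33.2×2760 + (z_c − 33.2)×3380
Column B: 1.63×0 + 2.97×2280 + x×2780 + (z_c − 1.63 − 2.97 − x)×3380
The z_c×3380 term appears on both sides and cancels. Collect the known terms of each column as K = Σ(ρt)_known − 3380 × (depth of known layers): K_A = 91632 − 3380×33.2 = −20584; K_B = 6771.6 − 3380×(1.63 + 2.97) = −8776.4.
Balance: K_A = K_B − x×(3380 − 2780), so x = (K_B − K_A)/(3380 − 2780) = 11807.6/600 = 19.7 km.

19.7 km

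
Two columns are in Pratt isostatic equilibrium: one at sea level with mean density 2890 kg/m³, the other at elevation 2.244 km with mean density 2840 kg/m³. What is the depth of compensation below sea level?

127 km

ρ_ref D = ρ (D + h) → D (ρ_ref − ρ) = ρ h.
D = ρ h/(ρ_ref − ρ) = 2840 × 2.244 km/(2890 − 2840) = 127 km.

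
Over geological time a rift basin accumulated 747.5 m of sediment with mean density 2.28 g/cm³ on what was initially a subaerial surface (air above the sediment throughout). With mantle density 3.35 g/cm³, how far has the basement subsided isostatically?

509 m

Subaerial load: s = t ρ_sed / ρ_m = 747.5 m × 2.28/3.35 = 509 m.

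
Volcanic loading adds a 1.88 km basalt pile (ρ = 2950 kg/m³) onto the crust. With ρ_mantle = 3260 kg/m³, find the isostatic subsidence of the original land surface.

1.7 km

Subaerial loading: s = t ρ_load / ρ_m.
s = 1.88 km × 2950/3260 = 1.7 km.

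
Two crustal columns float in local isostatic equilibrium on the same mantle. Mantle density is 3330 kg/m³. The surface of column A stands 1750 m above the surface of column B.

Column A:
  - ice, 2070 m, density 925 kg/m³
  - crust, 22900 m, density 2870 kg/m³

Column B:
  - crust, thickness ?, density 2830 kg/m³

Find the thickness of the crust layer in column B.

19400 m

Take the compensation level at the base of the deeper column (depth z_c below the surface of column A) and equate Σ ρ_i t_i down to z_c; mantle fills any gap and the z_c terms cancel.
Column A: 2070×925 + 22900×2870 + (z_c − 24970)×3330
Column B: 1750×0 + x×2830 + (z_c − 1750 − 0 − x)×3330
The z_c×3330 term appears on both sides and cancels. Collect the known terms of each column as K = Σ(ρt)_known − 3330 × (depth of known layers): K_A = 67637750 − 3330×24970 = −15512350; K_B = 0 − 3330×(1750 + 0) = −5827500.
Balance: K_A = K_B − x×(3330 − 2830), so x = (K_B − K_A)/(3330 − 2830) = 9684850/500 = 19400 m.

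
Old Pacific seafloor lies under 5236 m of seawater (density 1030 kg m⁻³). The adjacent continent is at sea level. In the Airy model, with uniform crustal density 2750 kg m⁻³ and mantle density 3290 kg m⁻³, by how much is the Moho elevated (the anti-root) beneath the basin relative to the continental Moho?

16700 m

For local isostatic compensation: replacing crust with seawater at the top is compensated by replacing crust with mantle at the base: d (ρ_c − ρ_w) = a (ρ_m − ρ_c).
a = d (ρ_c − ρ_w)/(ρ_m − ρ_c) = 5236 m × 1720/540 = 16700 m.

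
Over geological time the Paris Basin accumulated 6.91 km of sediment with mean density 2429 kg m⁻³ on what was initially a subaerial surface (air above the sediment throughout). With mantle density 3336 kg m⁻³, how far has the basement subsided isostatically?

Subaerial load: s = t ρ_sed / ρ_m = 6.91 km × 2429/3336 = 5.03 km.

5.03 km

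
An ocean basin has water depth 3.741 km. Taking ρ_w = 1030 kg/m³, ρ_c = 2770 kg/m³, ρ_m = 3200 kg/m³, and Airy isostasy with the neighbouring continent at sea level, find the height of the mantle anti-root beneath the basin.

Isostatic balance requires: replacing crust with seawater at the top is compensated by replacing crust with mantle at the base: d (ρ_c − ρ_w) = a (ρ_m − ρ_c).
a = d (ρ_c − ρ_w)/(ρ_m − ρ_c) = 3.741 km × 1740/430 = 15.1 km.

15.1 km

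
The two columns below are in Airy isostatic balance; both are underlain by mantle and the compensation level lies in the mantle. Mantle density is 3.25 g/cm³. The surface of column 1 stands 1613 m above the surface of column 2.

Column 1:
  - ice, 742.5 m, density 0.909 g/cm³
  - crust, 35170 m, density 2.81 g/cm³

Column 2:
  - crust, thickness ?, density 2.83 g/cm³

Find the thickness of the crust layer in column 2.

28500 m

Take the compensation level at the base of the deeper column (depth z_c below the surface of column 1) and equate Σ ρ_i t_i down to z_c; mantle fills any gap and the z_c terms cancel.
Column 1: 742.5×0.909 + 35170×2.81 + (z_c − 35912.5)×3.25
Column 2: 1613×0 + x×2.83 + (z_c − 1613 − 0 − x)×3.25
The z_c×3.25 term appears on both sides and cancels. Collect the known terms of each column as K = Σ(ρt)_known − 3.25 × (depth of known layers): K_1 = 99502.6325 − 3.25×35912.5 = −17212.9925; K_2 = 0 − 3.25×(1613 + 0) = −5242.25.
Balance: K_1 = K_2 − x×(3.25 − 2.83), so x = (K_2 − K_1)/(3.25 − 2.83) = 11970.7/0.42 = 28500 m.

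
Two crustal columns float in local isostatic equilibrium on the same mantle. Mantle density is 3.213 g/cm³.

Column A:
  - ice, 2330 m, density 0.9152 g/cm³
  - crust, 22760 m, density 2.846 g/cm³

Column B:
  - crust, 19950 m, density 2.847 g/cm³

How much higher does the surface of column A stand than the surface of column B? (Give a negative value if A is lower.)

1990 m

For any compensation level in the mantle, the mantle terms cancel and isostasy reduces to e = (Σt_A − Σt_B) − (Σ(ρt)_A − Σ(ρt)_B) / ρ_m.
Σt_A = 25090 m; Σt_B = 19950 m; Σ(ρt)_A = 66907.376; Σ(ρt)_B = 56797.65 (in m·g/cm³).
e = (25090 − 19950) − (66907.376 − 56797.65) / 3.213 = 1990 m.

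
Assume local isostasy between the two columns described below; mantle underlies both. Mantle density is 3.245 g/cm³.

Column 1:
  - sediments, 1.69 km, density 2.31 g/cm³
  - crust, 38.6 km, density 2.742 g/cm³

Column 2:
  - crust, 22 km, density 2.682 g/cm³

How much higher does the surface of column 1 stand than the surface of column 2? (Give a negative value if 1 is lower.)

For any compensation level in the mantle, the mantle terms cancel and isostasy reduces to e = (Σt_1 − Σt_2) − (Σ(ρt)_1 − Σ(ρt)_2) / ρ_m.
Σt_1 = 40.29 km; Σt_2 = 22 km; Σ(ρt)_1 = 109.7451; Σ(ρt)_2 = 59.004 (in km·g/cm³).
e = (40.29 − 22) − (109.7451 − 59.004) / 3.245 = 2.65 km.

2.65 km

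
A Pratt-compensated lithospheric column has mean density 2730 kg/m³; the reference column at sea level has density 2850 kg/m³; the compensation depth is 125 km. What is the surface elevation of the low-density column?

5.49 km

ρ_ref D = ρ (D + h) → h = D (ρ_ref − ρ)/ρ.
h = 125 km × (2850 − 2730)/2730 = 5.49 km.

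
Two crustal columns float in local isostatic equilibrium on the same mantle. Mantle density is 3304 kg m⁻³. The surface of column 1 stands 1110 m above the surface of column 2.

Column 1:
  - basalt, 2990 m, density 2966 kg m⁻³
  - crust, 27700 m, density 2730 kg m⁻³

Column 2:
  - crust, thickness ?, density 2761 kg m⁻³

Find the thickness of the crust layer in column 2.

24400 m

Take the compensation level at the base of the deeper column (depth z_c below the surface of column 1) and equate Σ ρ_i t_i down to z_c; mantle fills any gap and the z_c terms cancel.
Column 1: 2990×2966 + 27700×2730 + (z_c − 30690)×3304
Column 2: 1110×0 + x×2761 + (z_c − 1110 − 0 − x)×3304
The z_c×3304 term appears on both sides and cancels. Collect the known terms of each column as K = Σ(ρt)_known − 3304 × (depth of known layers): K_1 = 84489340 − 3304×30690 = −16910420; K_2 = 0 − 3304×(1110 + 0) = −3667440.
Balance: K_1 = K_2 − x×(3304 − 2761), so x = (K_2 − K_1)/(3304 − 2761) = 13243000/543 = 24400 m.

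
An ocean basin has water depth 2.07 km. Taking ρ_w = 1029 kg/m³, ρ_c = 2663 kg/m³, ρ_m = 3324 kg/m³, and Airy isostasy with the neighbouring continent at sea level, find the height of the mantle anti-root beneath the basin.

5.12 km

Balancing pressure at the compensation depth: replacing crust with seawater at the top is compensated by replacing crust with mantle at the base: d (ρ_c − ρ_w) = a (ρ_m − ρ_c).
a = d (ρ_c − ρ_w)/(ρ_m − ρ_c) = 2.07 km × 1634/661 = 5.12 km.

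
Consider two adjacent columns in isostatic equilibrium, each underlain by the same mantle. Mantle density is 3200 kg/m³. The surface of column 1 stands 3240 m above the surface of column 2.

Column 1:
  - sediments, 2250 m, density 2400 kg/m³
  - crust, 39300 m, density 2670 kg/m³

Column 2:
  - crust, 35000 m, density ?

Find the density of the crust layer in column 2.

2850 kg/m³

Take the compensation level at the base of the deeper column (depth z_c below the surface of column 1) and equate Σ ρ_i t_i down to z_c; mantle fills any gap and the z_c terms cancel.
Column 1: 2250×2400 + 39300×2670 + (z_c − 41550)×3200
Column 2: 3240×0 + 35000×ρ + (z_c − 3240 − 35000)×3200
The z_c×3200 term appears on both sides and cancels. Collect the known terms of each column as K = Σ(ρt)_known − 3200 × (depth of known layers): K_1 = 110331000 − 3200×41550 = −22629000; K_2 = 0 − 3200×(3240 + 35000) = −122368000.
Balance: K_1 = K_2 + 35000×ρ, so ρ = (K_1 − K_2)/35000 = 99739000/35000 = 2850 kg/m³.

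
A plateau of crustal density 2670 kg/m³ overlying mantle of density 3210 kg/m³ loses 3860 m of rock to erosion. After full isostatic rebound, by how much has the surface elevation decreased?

Rebound u = e ρ_c/ρ_m = 3860 m × 2670/3210 = 3211 m.
Net surface drop = e − u = 3860 m − 3211 m = e (ρ_m − ρ_c)/ρ_m = 649 m.

649 m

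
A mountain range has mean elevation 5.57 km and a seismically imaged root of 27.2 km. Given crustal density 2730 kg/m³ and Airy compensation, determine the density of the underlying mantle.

Airy balance: ρ_c h = (ρ_m − ρ_c) r → ρ_m = ρ_c (1 + h/r).
ρ_m = 2730 × (1 + 5.57 km/27.2 km) = 3290 kg/m³.

3290 kg/m³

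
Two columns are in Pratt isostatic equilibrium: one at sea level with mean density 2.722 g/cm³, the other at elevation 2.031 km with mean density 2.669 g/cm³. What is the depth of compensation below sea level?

102 km

ρ_ref D = ρ (D + h) → D (ρ_ref − ρ) = ρ h.
D = ρ h/(ρ_ref − ρ) = 2.669 × 2.031 km/(2.722 − 2.669) = 102 km.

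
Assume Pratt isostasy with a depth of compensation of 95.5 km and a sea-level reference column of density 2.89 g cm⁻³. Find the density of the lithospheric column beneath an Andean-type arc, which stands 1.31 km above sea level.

2.85 g cm⁻³

Pratt balance: ρ_ref D = ρ (D + h).
ρ = ρ_ref D/(D + h) = 2.89 × 95.5 km/(95.5 km + 1.31 km) = 2.85 g cm⁻³.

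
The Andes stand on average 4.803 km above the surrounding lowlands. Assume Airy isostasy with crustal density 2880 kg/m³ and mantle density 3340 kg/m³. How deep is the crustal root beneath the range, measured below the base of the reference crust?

Balancing pressure at the compensation depth: the weight of the topography is balanced by the buoyancy of the root, ρ_c h = (ρ_m − ρ_c) r.
r = h · ρ_c / (ρ_m − ρ_c) = 4.803 km × 2880 / (3340 − 2880) = 30.1 km.

30.1 km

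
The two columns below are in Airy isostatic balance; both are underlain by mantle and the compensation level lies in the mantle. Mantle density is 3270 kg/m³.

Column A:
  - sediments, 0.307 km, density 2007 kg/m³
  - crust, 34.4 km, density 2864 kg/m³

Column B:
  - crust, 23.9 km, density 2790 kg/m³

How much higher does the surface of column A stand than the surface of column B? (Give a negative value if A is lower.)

0.881 km

For any compensation level in the mantle, the mantle terms cancel and isostasy reduces to e = (Σt_A − Σt_B) − (Σ(ρt)_A − Σ(ρt)_B) / ρ_m.
Σt_A = 34.707 km; Σt_B = 23.9 km; Σ(ρt)_A = 99137.749; Σ(ρt)_B = 66681 (in km·kg/m³).
e = (34.707 − 23.9) − (99137.749 − 66681) / 3270 = 0.881 km.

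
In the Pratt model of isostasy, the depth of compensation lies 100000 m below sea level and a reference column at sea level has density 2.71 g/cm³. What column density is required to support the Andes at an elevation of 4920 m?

Pratt balance: ρ_ref D = ρ (D + h).
ρ = ρ_ref D/(D + h) = 2.71 × 100000 m/(100000 m + 4920 m) = 2.58 g/cm³.

2.58 g/cm³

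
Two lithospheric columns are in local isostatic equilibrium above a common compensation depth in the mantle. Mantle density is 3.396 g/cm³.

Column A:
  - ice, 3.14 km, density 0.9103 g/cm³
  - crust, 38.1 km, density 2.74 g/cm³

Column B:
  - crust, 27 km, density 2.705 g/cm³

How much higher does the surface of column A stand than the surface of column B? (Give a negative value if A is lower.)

For any compensation level in the mantle, the mantle terms cancel and isostasy reduces to e = (Σt_A − Σt_B) − (Σ(ρt)_A − Σ(ρt)_B) / ρ_m.
Σt_A = 41.24 km; Σt_B = 27 km; Σ(ρt)_A = 107.252342; Σ(ρt)_B = 73.035 (in km·g/cm³).
e = (41.24 − 27) − (107.252342 − 73.035) / 3.396 = 4.16 km.

4.16 km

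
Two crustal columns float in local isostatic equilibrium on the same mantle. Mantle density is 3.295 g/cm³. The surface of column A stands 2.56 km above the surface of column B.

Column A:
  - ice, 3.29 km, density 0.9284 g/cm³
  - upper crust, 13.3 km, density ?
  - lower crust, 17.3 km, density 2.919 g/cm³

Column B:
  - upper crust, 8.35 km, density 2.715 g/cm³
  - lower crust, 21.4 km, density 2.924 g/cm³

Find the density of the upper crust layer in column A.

2.77 g/cm³

Take the compensation level at the base of the deeper column (depth z_c below the surface of column A) and equate Σ ρ_i t_i down to z_c; mantle fills any gap and the z_c terms cancel.
Column A: 3.29×0.9284 + 13.3×ρ + 17.3×2.919 + (z_c − 33.89)×3.295
Column B: 2.56×0 + 8.35×2.715 + 21.4×2.924 + (z_c − 2.56 − 29.75)×3.295
The z_c×3.295 term appears on both sides and cancels. Collect the known terms of each column as K = Σ(ρt)_known − 3.295 × (depth of known layers): K_A = 53.553136 − 3.295×33.89 = −58.114414; K_B = 85.24385 − 3.295×(2.56 + 29.75) = −21.2176.
Balance: K_A + 13.3×ρ = K_B, so ρ = (K_B − K_A)/13.3 = 36.8968/13.3 = 2.77 g/cm³.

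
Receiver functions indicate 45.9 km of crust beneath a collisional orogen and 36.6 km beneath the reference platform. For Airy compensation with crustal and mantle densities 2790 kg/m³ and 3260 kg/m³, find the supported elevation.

1.34 km

Excess crust Δ = 45.9 km − 36.6 km = 9.3 km, split between elevation h and root r with h + r = Δ.
Airy balance ρ_c h = (ρ_m − ρ_c) r gives r = h ρ_c/(ρ_m − ρ_c), so h (1 + ρ_c/(ρ_m − ρ_c)) = Δ, i.e. h = Δ (ρ_m − ρ_c)/ρ_m.
h = 9.3 km × 470/3260 = 1.34 km.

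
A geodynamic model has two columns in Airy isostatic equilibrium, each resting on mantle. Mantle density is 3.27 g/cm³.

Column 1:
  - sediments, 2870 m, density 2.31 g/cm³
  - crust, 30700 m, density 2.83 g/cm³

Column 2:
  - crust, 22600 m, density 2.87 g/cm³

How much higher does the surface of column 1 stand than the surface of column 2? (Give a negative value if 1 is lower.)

For any compensation level in the mantle, the mantle terms cancel and isostasy reduces to e = (Σt_1 − Σt_2) − (Σ(ρt)_1 − Σ(ρt)_2) / ρ_m.
Σt_1 = 33570 m; Σt_2 = 22600 m; Σ(ρt)_1 = 93510.7; Σ(ρt)_2 = 64862 (in m·g/cm³).
e = (33570 − 22600) − (93510.7 − 64862) / 3.27 = 2210 m.

2210 m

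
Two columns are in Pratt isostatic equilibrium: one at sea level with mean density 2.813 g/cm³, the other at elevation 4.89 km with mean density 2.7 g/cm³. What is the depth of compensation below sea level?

ρ_ref D = ρ (D + h) → D (ρ_ref − ρ) = ρ h.
D = ρ h/(ρ_ref − ρ) = 2.7 × 4.89 km/(2.813 − 2.7) = 117 km.

117 km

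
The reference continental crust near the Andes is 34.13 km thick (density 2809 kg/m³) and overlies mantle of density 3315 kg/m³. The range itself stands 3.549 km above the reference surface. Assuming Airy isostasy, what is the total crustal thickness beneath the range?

57.4 km

Root depth r = h ρ_c / (ρ_m − ρ_c) = 3.549 km × 2809 / 506 = 19.7 km.
Total thickness = T + h + r = 34.13 km + 3.549 km + 19.7 km = 57.4 km.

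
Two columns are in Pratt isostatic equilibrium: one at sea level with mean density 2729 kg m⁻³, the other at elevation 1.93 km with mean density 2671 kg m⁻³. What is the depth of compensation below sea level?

ρ_ref D = ρ (D + h) → D (ρ_ref − ρ) = ρ h.
D = ρ h/(ρ_ref − ρ) = 2671 × 1.93 km/(2729 − 2671) = 88.9 km.

88.9 km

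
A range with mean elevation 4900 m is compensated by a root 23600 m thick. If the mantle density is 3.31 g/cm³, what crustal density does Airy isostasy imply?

2.74 g/cm³

ρ_c h = (ρ_m − ρ_c) r → ρ_c (h + r) = ρ_m r → ρ_c = ρ_m r / (h + r).
ρ_c = 3.31 × 23600 m / (4900 m + 23600 m) = 2.74 g/cm³.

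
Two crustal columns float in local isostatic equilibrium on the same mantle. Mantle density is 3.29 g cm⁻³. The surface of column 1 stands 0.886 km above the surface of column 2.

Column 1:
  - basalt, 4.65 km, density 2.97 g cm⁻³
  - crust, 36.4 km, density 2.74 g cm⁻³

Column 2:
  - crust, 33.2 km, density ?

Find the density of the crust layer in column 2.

2.73 g cm⁻³

Take the compensation level at the base of the deeper column (depth z_c below the surface of column 1) and equate Σ ρ_i t_i down to z_c; mantle fills any gap and the z_c terms cancel.
Column 1: 4.65×2.97 + 36.4×2.74 + (z_c − 41.05)×3.29
Column 2: 0.886×0 + 33.2×ρ + (z_c − 0.886 − 33.2)×3.29
The z_c×3.29 term appears on both sides and cancels. Collect the known terms of each column as K = Σ(ρt)_known − 3.29 × (depth of known layers): K_1 = 113.5465 − 3.29×41.05 = −21.508; K_2 = 0 − 3.29×(0.886 + 33.2) = −112.14294.
Balance: K_1 = K_2 + 33.2×ρ, so ρ = (K_1 − K_2)/33.2 = 90.6349/33.2 = 2.73 g cm⁻³.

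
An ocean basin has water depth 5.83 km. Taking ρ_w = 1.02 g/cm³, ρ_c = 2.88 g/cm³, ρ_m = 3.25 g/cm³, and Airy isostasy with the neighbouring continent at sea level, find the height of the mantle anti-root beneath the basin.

29.3 km

In Airy isostatic equilibrium: replacing crust with seawater at the top is compensated by replacing crust with mantle at the base: d (ρ_c − ρ_w) = a (ρ_m − ρ_c).
a = d (ρ_c − ρ_w)/(ρ_m − ρ_c) = 5.83 km × 1.86/0.37 = 29.3 km.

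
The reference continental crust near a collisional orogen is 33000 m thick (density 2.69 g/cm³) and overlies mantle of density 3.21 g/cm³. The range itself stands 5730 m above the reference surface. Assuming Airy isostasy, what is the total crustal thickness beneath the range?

68400 m

Root depth r = h ρ_c / (ρ_m − ρ_c) = 5730 m × 2.69 / 0.52 = 29640 m.
Total thickness = T + h + r = 33000 m + 5730 m + 29640 m = 68400 m.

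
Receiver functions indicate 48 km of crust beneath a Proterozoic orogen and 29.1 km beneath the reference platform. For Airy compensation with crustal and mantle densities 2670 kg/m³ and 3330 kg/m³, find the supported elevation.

Excess crust Δ = 48 km − 29.1 km = 18.9 km, split between elevation h and root r with h + r = Δ.
Airy balance ρ_c h = (ρ_m − ρ_c) r gives r = h ρ_c/(ρ_m − ρ_c), so h (1 + ρ_c/(ρ_m − ρ_c)) = Δ, i.e. h = Δ (ρ_m − ρ_c)/ρ_m.
h = 18.9 km × 660/3330 = 3.75 km.

3.75 km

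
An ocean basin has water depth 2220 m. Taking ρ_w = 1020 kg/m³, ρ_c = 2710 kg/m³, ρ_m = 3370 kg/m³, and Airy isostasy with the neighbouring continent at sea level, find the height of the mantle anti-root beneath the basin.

Isostatic balance requires: replacing crust with seawater at the top is compensated by replacing crust with mantle at the base: d (ρ_c − ρ_w) = a (ρ_m − ρ_c).
a = d (ρ_c − ρ_w)/(ρ_m − ρ_c) = 2220 m × 1690/660 = 5680 m.

5680 m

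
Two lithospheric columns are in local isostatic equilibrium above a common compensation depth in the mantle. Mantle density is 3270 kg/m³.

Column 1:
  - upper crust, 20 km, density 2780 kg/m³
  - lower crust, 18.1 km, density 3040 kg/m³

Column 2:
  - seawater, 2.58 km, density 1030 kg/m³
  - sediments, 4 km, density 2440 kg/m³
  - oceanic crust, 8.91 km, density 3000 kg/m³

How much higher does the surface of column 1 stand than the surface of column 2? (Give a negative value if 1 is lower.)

For any compensation level in the mantle, the mantle terms cancel and isostasy reduces to e = (Σt_1 − Σt_2) − (Σ(ρt)_1 − Σ(ρt)_2) / ρ_m.
Σt_1 = 38.1 km; Σt_2 = 15.49 km; Σ(ρt)_1 = 110624; Σ(ρt)_2 = 39147.4 (in km·kg/m³).
e = (38.1 − 15.49) − (110624 − 39147.4) / 3270 = 0.752 km.

0.752 km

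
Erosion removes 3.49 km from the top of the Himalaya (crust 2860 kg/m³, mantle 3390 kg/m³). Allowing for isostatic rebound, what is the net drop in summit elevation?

Rebound u = e ρ_c/ρ_m = 3.49 km × 2860/3390 = 2.944 km.
Net surface drop = e − u = 3.49 km − 2.944 km = e (ρ_m − ρ_c)/ρ_m = 0.546 km.

0.546 km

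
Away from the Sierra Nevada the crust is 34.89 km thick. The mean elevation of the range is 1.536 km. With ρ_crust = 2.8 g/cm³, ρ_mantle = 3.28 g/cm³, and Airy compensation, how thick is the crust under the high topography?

45.4 km

Root depth r = h ρ_c / (ρ_m − ρ_c) = 1.536 km × 2.8 / 0.48 = 8.96 km.
Total thickness = T + h + r = 34.89 km + 1.536 km + 8.96 km = 45.4 km.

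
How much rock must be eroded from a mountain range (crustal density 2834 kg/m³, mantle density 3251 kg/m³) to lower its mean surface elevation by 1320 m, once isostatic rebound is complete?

Net drop Δ = e − u = e − e ρ_c/ρ_m = e (ρ_m − ρ_c)/ρ_m.
e = Δ ρ_m/(ρ_m − ρ_c) = 1320 m × 3251/417 = 10300 m.

10300 m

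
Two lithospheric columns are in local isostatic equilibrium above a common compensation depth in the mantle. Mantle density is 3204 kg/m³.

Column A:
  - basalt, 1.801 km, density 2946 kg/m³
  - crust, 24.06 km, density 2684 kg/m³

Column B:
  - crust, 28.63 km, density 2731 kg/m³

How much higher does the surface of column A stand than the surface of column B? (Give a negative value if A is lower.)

−0.177 km

For any compensation level in the mantle, the mantle terms cancel and isostasy reduces to e = (Σt_A − Σt_B) − (Σ(ρt)_A − Σ(ρt)_B) / ρ_m.
Σt_A = 25.861 km; Σt_B = 28.63 km; Σ(ρt)_A = 69882.786; Σ(ρt)_B = 78188.53 (in km·kg/m³).
e = (25.861 − 28.63) − (69882.786 − 78188.53) / 3204 = −0.177 km.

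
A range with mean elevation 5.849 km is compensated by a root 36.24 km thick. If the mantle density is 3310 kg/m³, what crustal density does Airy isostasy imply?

ρ_c h = (ρ_m − ρ_c) r → ρ_c (h + r) = ρ_m r → ρ_c = ρ_m r / (h + r).
ρ_c = 3310 × 36.24 km / (5.849 km + 36.24 km) = 2850 kg/m³.

2850 kg/m³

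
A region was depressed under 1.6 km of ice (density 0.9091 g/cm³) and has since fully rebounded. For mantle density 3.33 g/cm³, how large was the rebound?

Removing the load lets mantle flow back in; uplift u satisfies ρ_ice t = ρ_m u.
u = t ρ_ice/ρ_m = 1.6 km × 0.9091/3.33 = 0.437 km.

0.437 km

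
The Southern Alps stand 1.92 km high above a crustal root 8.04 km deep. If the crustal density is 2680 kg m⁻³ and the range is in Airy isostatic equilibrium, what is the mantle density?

3320 kg m⁻³

Airy balance: ρ_c h = (ρ_m − ρ_c) r → ρ_m = ρ_c (1 + h/r).
ρ_m = 2680 × (1 + 1.92 km/8.04 km) = 3320 kg m⁻³.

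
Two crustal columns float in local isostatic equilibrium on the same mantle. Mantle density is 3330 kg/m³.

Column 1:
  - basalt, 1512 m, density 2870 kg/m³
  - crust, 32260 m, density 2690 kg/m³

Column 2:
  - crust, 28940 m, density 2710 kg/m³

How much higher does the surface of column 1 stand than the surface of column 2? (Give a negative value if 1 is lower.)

For any compensation level in the mantle, the mantle terms cancel and isostasy reduces to e = (Σt_1 − Σt_2) − (Σ(ρt)_1 − Σ(ρt)_2) / ρ_m.
Σt_1 = 33772 m; Σt_2 = 28940 m; Σ(ρt)_1 = 91118840; Σ(ρt)_2 = 78427400 (in m·kg/m³).
e = (33772 − 28940) − (91118840 − 78427400) / 3330 = 1020 m.

1020 m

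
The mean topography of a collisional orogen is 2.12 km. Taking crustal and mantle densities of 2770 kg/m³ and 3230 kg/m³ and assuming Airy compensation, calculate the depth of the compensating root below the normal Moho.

Balancing pressure at the compensation depth: the weight of the topography is balanced by the buoyancy of the root, ρ_c h = (ρ_m − ρ_c) r.
r = h · ρ_c / (ρ_m − ρ_c) = 2.12 km × 2770 / (3230 − 2770) = 12.8 km.

12.8 km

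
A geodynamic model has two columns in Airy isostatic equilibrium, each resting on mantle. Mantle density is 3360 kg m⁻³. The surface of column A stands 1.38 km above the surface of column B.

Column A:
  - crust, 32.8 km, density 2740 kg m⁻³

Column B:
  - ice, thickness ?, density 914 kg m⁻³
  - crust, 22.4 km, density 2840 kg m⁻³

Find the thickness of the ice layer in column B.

1.66 km

Take the compensation level at the base of the deeper column (depth z_c below the surface of column A) and equate Σ ρ_i t_i down to z_c; mantle fills any gap and the z_c terms cancel.
Column A: 32.8×2740 + (z_c − 32.8)×3360
Column B: 1.38×0 + x×914 + 22.4×2840 + (z_c − 1.38 − 22.4 − x)×3360
The z_c×3360 term appears on both sides and cancels. Collect the known terms of each column as K = Σ(ρt)_known − 3360 × (depth of known layers): K_A = 89872 − 3360×32.8 = −20336; K_B = 63616 − 3360×(1.38 + 22.4) = −16284.8.
Balance: K_A = K_B − x×(3360 − 914), so x = (K_B − K_A)/(3360 − 914) = 4051.2/2446 = 1.66 km.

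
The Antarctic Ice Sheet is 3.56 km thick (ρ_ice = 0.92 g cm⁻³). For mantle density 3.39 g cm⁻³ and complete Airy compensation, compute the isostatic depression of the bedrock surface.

Balancing pressure at the compensation depth: the ice load ρ_ice t is balanced by mantle displaced below, ρ_m s.
s = t ρ_ice / ρ_m = 3.56 km × 0.92/3.39 = 0.966 km.

0.966 km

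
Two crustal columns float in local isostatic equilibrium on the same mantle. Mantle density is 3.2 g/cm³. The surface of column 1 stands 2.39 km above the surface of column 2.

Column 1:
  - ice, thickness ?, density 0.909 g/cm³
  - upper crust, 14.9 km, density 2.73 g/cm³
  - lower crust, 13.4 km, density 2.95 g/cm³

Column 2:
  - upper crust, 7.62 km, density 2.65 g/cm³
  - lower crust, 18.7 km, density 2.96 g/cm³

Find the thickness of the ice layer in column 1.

Take the compensation level at the base of the deeper column (depth z_c below the surface of column 1) and equate Σ ρ_i t_i down to z_c; mantle fills any gap and the z_c terms cancel.
Column 1: x×0.909 + 14.9×2.73 + 13.4×2.95 + (z_c − 28.3 − x)×3.2
Column 2: 2.39×0 + 7.62×2.65 + 18.7×2.96 + (z_c − 2.39 − 26.32)×3.2
The z_c×3.2 term appears on both sides and cancels. Collect the known terms of each column as K = Σ(ρt)_known − 3.2 × (depth of known layers): K_1 = 80.207 − 3.2×28.3 = −10.353; K_2 = 75.545 − 3.2×(2.39 + 26.32) = −16.327.
Balance: K_1 − x×(3.2 − 0.909) = K_2, so x = (K_1 − K_2)/(3.2 − 0.909) = 5.974/2.291 = 2.61 km.

2.61 km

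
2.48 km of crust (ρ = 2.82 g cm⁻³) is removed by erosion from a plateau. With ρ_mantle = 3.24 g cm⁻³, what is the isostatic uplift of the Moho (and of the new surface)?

2.16 km

Unloading: uplift u = e ρ_c/ρ_m = 2.48 km × 2.82/3.24 = 2.16 km.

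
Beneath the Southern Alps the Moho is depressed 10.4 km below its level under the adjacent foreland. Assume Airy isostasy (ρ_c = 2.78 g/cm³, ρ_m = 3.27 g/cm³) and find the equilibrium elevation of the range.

1.83 km

By Archimedes' principle applied to the lithosphere: ρ_c h = (ρ_m − ρ_c) r.
h = r (ρ_m − ρ_c) / ρ_c = 10.4 km × (3.27 − 2.78) / 2.78 = 1.83 km.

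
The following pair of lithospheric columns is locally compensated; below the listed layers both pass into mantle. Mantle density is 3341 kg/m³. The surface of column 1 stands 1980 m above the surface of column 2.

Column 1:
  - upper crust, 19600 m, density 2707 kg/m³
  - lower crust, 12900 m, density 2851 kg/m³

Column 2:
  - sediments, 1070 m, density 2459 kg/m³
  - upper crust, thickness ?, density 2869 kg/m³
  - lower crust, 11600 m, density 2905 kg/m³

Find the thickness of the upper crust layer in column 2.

Take the compensation level at the base of the deeper column (depth z_c below the surface of column 1) and equate Σ ρ_i t_i down to z_c; mantle fills any gap and the z_c terms cancel.
Column 1: 19600×2707 + 12900×2851 + (z_c − 32500)×3341
Column 2: 1980×0 + 1070×2459 + x×2869 + 11600×2905 + (z_c − 1980 − 12670 − x)×3341
The z_c×3341 term appears on both sides and cancels. Collect the known terms of each column as K = Σ(ρt)_known − 3341 × (depth of known layers): K_1 = 89835100 − 3341×32500 = −18747400; K_2 = 36329130 − 3341×(1980 + 12670) = −12616520.
Balance: K_1 = K_2 − x×(3341 − 2869), so x = (K_2 − K_1)/(3341 − 2869) = 6130880/472 = 13000 m.

13000 m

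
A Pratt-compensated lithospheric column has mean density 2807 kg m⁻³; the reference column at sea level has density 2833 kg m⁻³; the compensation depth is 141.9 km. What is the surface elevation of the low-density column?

ρ_ref D = ρ (D + h) → h = D (ρ_ref − ρ)/ρ.
h = 141.9 km × (2833 − 2807)/2807 = 1.31 km.

1.31 km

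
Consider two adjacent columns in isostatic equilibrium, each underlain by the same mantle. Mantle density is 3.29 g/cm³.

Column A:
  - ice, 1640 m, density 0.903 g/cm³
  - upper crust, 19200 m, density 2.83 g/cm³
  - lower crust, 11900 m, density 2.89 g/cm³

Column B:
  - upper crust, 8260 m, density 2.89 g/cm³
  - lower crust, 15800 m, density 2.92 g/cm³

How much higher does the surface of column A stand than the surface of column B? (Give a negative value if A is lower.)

2540 m

For any compensation level in the mantle, the mantle terms cancel and isostasy reduces to e = (Σt_A − Σt_B) − (Σ(ρt)_A − Σ(ρt)_B) / ρ_m.
Σt_A = 32740 m; Σt_B = 24060 m; Σ(ρt)_A = 90207.92; Σ(ρt)_B = 70007.4 (in m·g/cm³).
e = (32740 − 24060) − (90207.92 − 70007.4) / 3.29 = 2540 m.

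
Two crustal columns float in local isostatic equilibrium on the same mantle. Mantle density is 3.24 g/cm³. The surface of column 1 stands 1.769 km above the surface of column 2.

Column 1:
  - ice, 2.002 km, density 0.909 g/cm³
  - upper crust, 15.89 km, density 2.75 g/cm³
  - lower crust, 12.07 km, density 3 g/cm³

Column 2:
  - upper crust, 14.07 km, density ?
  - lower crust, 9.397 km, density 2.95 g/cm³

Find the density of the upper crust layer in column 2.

2.75 g/cm³

Take the compensation level at the base of the deeper column (depth z_c below the surface of column 1) and equate Σ ρ_i t_i down to z_c; mantle fills any gap and the z_c terms cancel.
Column 1: 2.002×0.909 + 15.89×2.75 + 12.07×3 + (z_c − 29.962)×3.24
Column 2: 1.769×0 + 14.07×ρ + 9.397×2.95 + (z_c − 1.769 − 23.467)×3.24
The z_c×3.24 term appears on both sides and cancels. Collect the known terms of each column as K = Σ(ρt)_known − 3.24 × (depth of known layers): K_1 = 81.727318 − 3.24×29.962 = −15.349562; K_2 = 27.72115 − 3.24×(1.769 + 23.467) = −54.04349.
Balance: K_1 = K_2 + 14.07×ρ, so ρ = (K_1 − K_2)/14.07 = 38.6939/14.07 = 2.75 g/cm³.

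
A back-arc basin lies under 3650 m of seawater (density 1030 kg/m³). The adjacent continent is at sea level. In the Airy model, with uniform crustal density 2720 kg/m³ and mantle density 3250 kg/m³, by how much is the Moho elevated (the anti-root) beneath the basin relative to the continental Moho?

By Archimedes' principle applied to the lithosphere: replacing crust with seawater at the top is compensated by replacing crust with mantle at the base: d (ρ_c − ρ_w) = a (ρ_m − ρ_c).
a = d (ρ_c − ρ_w)/(ρ_m − ρ_c) = 3650 m × 1690/530 = 11600 m.

11600 m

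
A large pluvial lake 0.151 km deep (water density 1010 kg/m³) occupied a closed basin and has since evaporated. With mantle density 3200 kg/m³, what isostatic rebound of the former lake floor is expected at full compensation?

u = d ρ_w/ρ_m = 0.151 km × 1010/3200 = 0.0477 km.

0.0477 km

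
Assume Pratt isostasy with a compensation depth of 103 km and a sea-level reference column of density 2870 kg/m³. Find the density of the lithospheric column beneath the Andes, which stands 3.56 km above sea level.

Pratt balance: ρ_ref D = ρ (D + h).
ρ = ρ_ref D/(D + h) = 2870 × 103 km/(103 km + 3.56 km) = 2770 kg/m³.

2770 kg/m³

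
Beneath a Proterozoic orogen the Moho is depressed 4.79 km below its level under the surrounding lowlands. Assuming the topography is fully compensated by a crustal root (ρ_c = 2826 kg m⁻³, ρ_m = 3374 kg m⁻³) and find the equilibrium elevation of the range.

In Airy isostatic equilibrium: ρ_c h = (ρ_m − ρ_c) r.
h = r (ρ_m − ρ_c) / ρ_c = 4.79 km × (3374 − 2826) / 2826 = 0.929 km.

0.929 km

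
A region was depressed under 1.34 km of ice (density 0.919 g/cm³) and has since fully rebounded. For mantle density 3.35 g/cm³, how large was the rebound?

Removing the load lets mantle flow back in; uplift u satisfies ρ_ice t = ρ_m u.
u = t ρ_ice/ρ_m = 1.34 km × 0.919/3.35 = 0.368 km.

0.368 km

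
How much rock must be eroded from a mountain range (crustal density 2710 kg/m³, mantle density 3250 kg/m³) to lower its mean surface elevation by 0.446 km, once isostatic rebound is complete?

2.68 km

Net drop Δ = e − u = e − e ρ_c/ρ_m = e (ρ_m − ρ_c)/ρ_m.
e = Δ ρ_m/(ρ_m − ρ_c) = 0.446 km × 3250/540 = 2.68 km.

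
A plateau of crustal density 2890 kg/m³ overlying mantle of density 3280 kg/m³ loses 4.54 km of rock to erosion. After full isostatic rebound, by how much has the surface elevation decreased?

0.54 km

Rebound u = e ρ_c/ρ_m = 4.54 km × 2890/3280 = 4 km.
Net surface drop = e − u = 4.54 km − 4 km = e (ρ_m − ρ_c)/ρ_m = 0.54 km.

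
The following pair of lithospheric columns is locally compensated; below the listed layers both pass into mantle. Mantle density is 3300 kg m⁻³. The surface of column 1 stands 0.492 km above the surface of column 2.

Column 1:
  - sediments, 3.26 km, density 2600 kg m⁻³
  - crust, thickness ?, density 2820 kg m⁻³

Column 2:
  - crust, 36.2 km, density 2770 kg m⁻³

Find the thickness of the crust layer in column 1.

38.6 km

Take the compensation level at the base of the deeper column (depth z_c below the surface of column 1) and equate Σ ρ_i t_i down to z_c; mantle fills any gap and the z_c terms cancel.
Column 1: 3.26×2600 + x×2820 + (z_c − 3.26 − x)×3300
Column 2: 0.492×0 + 36.2×2770 + (z_c − 0.492 − 36.2)×3300
The z_c×3300 term appears on both sides and cancels. Collect the known terms of each column as K = Σ(ρt)_known − 3300 × (depth of known layers): K_1 = 8476 − 3300×3.26 = −2282; K_2 = 100274 − 3300×(0.492 + 36.2) = −20809.6.
Balance: K_1 − x×(3300 − 2820) = K_2, so x = (K_1 − K_2)/(3300 − 2820) = 18527.6/480 = 38.6 km.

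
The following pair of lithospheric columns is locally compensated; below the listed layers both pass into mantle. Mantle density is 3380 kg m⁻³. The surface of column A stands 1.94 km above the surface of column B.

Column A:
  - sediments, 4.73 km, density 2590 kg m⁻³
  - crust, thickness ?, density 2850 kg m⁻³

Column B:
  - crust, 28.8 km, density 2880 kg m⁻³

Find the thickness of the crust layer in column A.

32.5 km

Take the compensation level at the base of the deeper column (depth z_c below the surface of column A) and equate Σ ρ_i t_i down to z_c; mantle fills any gap and the z_c terms cancel.
Column A: 4.73×2590 + x×2850 + (z_c − 4.73 − x)×3380
Column B: 1.94×0 + 28.8×2880 + (z_c − 1.94 − 28.8)×3380
The z_c×3380 term appears on both sides and cancels. Collect the known terms of each column as K = Σ(ρt)_known − 3380 × (depth of known layers): K_A = 12250.7 − 3380×4.73 = −3736.7; K_B = 82944 − 3380×(1.94 + 28.8) = −20957.2.
Balance: K_A − x×(3380 − 2850) = K_B, so x = (K_A − K_B)/(3380 − 2850) = 17220.5/530 = 32.5 km.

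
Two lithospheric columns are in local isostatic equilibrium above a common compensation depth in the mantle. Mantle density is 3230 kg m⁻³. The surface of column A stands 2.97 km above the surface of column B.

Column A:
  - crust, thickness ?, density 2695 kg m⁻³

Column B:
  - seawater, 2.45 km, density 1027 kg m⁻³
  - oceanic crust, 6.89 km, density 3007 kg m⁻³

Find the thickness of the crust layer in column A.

Take the compensation level at the base of the deeper column (depth z_c below the surface of column A) and equate Σ ρ_i t_i down to z_c; mantle fills any gap and the z_c terms cancel.
Column A: x×2695 + (z_c − 0 − x)×3230
Column B: 2.97×0 + 2.45×1027 + 6.89×3007 + (z_c − 2.97 − 9.34)×3230
The z_c×3230 term appears on both sides and cancels. Collect the known terms of each column as K = Σ(ρt)_known − 3230 × (depth of known layers): K_A = 0 − 3230×0 = 0; K_B = 23234.38 − 3230×(2.97 + 9.34) = −16526.92.
Balance: K_A − x×(3230 − 2695) = K_B, so x = (K_A − K_B)/(3230 − 2695) = 16526.9/535 = 30.9 km.

30.9 km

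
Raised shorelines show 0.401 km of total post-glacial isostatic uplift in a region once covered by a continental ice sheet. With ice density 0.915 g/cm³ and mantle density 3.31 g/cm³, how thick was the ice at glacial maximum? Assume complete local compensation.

1.45 km

u = t ρ_ice/ρ_m → t = u ρ_m/ρ_ice = 0.401 km × 3.31/0.915 = 1.45 km.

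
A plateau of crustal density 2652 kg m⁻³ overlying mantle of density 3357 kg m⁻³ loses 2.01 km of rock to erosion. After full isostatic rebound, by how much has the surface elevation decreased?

Rebound u = e ρ_c/ρ_m = 2.01 km × 2652/3357 = 1.588 km.
Net surface drop = e − u = 2.01 km − 1.588 km = e (ρ_m − ρ_c)/ρ_m = 0.422 km.

0.422 km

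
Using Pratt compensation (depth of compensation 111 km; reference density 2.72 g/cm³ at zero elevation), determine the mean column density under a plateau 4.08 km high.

Pratt balance: ρ_ref D = ρ (D + h).
ρ = ρ_ref D/(D + h) = 2.72 × 111 km/(111 km + 4.08 km) = 2.62 g/cm³.

2.62 g/cm³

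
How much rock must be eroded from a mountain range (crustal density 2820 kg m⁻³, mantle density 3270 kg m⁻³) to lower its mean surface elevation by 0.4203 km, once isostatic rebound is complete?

Net drop Δ = e − u = e − e ρ_c/ρ_m = e (ρ_m − ρ_c)/ρ_m.
e = Δ ρ_m/(ρ_m − ρ_c) = 0.4203 km × 3270/450 = 3.05 km.

3.05 km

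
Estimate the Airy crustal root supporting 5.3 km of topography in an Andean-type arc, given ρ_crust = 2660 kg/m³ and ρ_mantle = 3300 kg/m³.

In Airy isostatic equilibrium: the weight of the topography is balanced by the buoyancy of the root, ρ_c h = (ρ_m − ρ_c) r.
r = h · ρ_c / (ρ_m − ρ_c) = 5.3 km × 2660 / (3300 − 2660) = 22 km.

22 km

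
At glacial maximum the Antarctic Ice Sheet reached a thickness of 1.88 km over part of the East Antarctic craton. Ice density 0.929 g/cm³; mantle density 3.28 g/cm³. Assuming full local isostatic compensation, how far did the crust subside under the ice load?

For local isostatic compensation: the ice load ρ_ice t is balanced by mantle displaced below, ρ_m s.
s = t ρ_ice / ρ_m = 1.88 km × 0.929/3.28 = 0.532 km.

0.532 km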